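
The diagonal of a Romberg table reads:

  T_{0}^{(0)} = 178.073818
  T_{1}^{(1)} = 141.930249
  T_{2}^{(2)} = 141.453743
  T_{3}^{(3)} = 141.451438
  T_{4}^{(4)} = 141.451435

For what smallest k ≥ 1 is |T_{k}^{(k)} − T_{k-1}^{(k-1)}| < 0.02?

|T_{1}^{(1)} − T_{0}^{(0)}| = 36.143569 ≥ 0.02
|T_{2}^{(2)} − T_{1}^{(1)}| = 0.476506 ≥ 0.02
|T_{3}^{(3)} − T_{2}^{(2)}| = 0.002305 < 0.02

k = 3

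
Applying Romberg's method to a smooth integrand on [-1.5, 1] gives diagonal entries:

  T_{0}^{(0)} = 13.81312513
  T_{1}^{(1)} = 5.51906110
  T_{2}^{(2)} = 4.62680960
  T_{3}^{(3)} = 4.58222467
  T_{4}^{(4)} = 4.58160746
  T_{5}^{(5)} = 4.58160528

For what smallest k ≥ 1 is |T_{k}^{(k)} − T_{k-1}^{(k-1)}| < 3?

|T_{1}^{(1)} − T_{0}^{(0)}| = 8.29406403 ≥ 3
|T_{2}^{(2)} − T_{1}^{(1)}| = 0.89225150 < 3

k = 2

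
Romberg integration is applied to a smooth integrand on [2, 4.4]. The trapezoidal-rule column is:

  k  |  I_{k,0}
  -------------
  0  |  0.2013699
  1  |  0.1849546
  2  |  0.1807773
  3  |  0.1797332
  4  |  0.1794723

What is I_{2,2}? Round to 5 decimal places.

0.17938

I_{1,1} = (4·0.1849546 − 0.2013699) / 3 = 0.1794828
I_{2,1} = 0.1807773 + (0.1807773 − 0.1849546)/3 = 0.1793849
I_{2,2} = 0.1793849 + (0.1793849 − 0.1794828)/15 = 0.1793784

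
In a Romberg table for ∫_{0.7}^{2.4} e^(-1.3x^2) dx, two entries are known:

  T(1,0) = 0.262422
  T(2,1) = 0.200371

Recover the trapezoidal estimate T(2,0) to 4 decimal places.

0.2159

From T(2,1) = (4·T(2,0) − T(1,0))/3, solve for T(2,0):
4·T(2,0) = 3·0.200371 + 0.262422 = 0.863535
T(2,0) = 0.215884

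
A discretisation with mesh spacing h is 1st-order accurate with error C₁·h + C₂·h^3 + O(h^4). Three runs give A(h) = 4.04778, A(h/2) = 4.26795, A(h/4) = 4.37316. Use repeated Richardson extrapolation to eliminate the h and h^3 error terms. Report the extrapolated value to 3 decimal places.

First eliminate the h term (factor 2^1 = 2):
  B₁ = (2·4.26795 − 4.04778)/1 = 4.48812
  B₂ = (2·4.37316 − 4.26795)/1 = 4.47837
Then eliminate the h^3 term (factor 2^3 = 8):
  (8·4.47837 − 4.48812)/7 = 4.47698

4.477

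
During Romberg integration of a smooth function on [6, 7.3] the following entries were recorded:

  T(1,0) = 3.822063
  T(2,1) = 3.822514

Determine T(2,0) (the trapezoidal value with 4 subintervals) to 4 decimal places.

From T(2,1) = (4·T(2,0) − T(1,0))/3, solve for T(2,0):
4·T(2,0) = 3·3.822514 + 3.822063 = 15.289605
T(2,0) = 3.822401

3.8224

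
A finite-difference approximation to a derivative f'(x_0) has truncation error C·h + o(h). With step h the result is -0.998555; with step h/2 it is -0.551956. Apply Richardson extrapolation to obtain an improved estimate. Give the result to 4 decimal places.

Extrapolated value = (2·A(h/2) − A(h)) / (2 − 1)
= (2·(-0.551956) − (-0.998555)) / 1
= -0.105357 / 1 = -0.105357

-0.1054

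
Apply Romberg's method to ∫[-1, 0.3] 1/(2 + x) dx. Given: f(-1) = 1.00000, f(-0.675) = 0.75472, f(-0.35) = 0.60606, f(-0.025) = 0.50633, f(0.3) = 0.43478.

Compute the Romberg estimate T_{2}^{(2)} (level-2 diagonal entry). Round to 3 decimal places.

T_{0}^{(0)} (trapezoid, 1 panel, h=1.3000): 0.93261
T_{1}^{(0)} (trapezoid, 2 panels, h=0.6500): 0.86024
T_{2}^{(0)} (trapezoid, 4 panels, h=0.3250): 0.83996
T_{1}^{(1)} = 0.86024 + (0.86024 − 0.93261)/3 = 0.83612
T_{2}^{(1)} = 0.83996 + (0.83996 − 0.86024)/3 = 0.83320
T_{2}^{(2)} = 0.83320 + (0.83320 − 0.83612)/15 = 0.83301

0.833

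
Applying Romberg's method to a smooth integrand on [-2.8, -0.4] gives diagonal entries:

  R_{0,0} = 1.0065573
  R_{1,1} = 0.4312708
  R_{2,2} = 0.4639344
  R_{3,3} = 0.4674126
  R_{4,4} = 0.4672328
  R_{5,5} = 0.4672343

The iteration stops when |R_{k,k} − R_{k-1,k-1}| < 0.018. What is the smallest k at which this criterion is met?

k = 3

|R_{1,1} − R_{0,0}| = 0.5752865 ≥ 0.018
|R_{2,2} − R_{1,1}| = 0.0326636 ≥ 0.018
|R_{3,3} − R_{2,2}| = 0.0034782 < 0.018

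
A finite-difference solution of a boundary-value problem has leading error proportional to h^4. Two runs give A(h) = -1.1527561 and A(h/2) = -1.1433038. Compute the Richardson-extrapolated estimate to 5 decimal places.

Extrapolated value = (16·A(h/2) − A(h)) / (16 − 1)
= (16·(-1.1433038) − (-1.1527561)) / 15
= -17.1401047 / 15 = -1.1426736

-1.14267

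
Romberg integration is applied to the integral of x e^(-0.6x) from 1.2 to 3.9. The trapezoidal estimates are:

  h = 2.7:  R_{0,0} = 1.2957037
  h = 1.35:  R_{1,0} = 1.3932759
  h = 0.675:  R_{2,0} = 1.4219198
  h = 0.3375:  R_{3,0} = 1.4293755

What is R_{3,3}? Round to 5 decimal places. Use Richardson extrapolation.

1.43189

Richardson extrapolation on the trapezoidal column (denominator 4−1=3):
R_{1,1} = (4·1.3932759 − 1.2957037) / 3 = 1.4258000
R_{2,1} = (4·1.4219198 − 1.3932759) / 3 = 1.4314678
R_{3,1} = (4·1.4293755 − 1.4219198) / 3 = 1.4318607
R_{2,2} = (16·1.4314678 − 1.4258000) / 15 = 1.4318457
R_{3,2} = (16·1.4318607 − 1.4314678) / 15 = 1.4318869
R_{3,3} = 1.4318869 + (1.4318869 − 1.4318457)/63 = 1.4318876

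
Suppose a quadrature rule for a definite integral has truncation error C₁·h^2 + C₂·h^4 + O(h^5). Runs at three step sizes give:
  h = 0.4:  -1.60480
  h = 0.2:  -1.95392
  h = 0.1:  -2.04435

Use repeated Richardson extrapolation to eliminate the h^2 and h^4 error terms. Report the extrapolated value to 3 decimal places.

First eliminate the h^2 term (factor 2^2 = 4):
  B₁ = (4·(-1.95392) − (-1.60480))/3 = -2.07029
  B₂ = (4·(-2.04435) − (-1.95392))/3 = -2.07449
Then eliminate the h^4 term (factor 2^4 = 16):
  (16·(-2.07449) − (-2.07029))/15 = -2.07477

-2.075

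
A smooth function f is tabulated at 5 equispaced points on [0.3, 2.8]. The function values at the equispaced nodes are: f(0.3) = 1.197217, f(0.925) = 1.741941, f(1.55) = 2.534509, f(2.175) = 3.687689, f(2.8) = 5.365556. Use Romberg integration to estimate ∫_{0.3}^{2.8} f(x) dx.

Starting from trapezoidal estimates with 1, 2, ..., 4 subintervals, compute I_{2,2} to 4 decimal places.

6.9473

I_{0,0} (trapezoid, 1 panel, h=2.5000): 8.203466
I_{1,0} (trapezoid, 2 panels, h=1.2500): 7.269869
I_{2,0} (trapezoid, 4 panels, h=0.6250): 7.028453
I_{1,1} = 7.269869 + (7.269869 − 8.203466)/3 = 6.958670
I_{2,1} = 7.028453 + (7.028453 − 7.269869)/3 = 6.947981
I_{2,2} = 6.947981 + (6.947981 − 6.958670)/15 = 6.947268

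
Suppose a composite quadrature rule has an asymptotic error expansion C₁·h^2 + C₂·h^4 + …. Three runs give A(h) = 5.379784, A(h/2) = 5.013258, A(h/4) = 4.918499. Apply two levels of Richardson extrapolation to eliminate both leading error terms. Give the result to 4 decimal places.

4.8866

First eliminate the h^2 term (factor 2^2 = 4):
  B₁ = (4·5.013258 − 5.379784)/3 = 4.891083
  B₂ = (4·4.918499 − 5.013258)/3 = 4.886913
Then eliminate the h^4 term (factor 2^4 = 16):
  (16·4.886913 − 4.891083)/15 = 4.886635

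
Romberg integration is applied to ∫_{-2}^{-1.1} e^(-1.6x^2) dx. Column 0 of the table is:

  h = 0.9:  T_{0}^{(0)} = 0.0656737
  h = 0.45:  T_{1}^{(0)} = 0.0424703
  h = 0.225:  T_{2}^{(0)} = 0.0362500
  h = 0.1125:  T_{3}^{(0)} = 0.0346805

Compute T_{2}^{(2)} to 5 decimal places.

T_{1}^{(1)} = (4·0.0424703 − 0.0656737) / 3 = 0.0347358
T_{2}^{(1)} = (4·0.0362500 − 0.0424703) / 3 = 0.0341766
T_{2}^{(2)} = 0.0341766 + (0.0341766 − 0.0347358)/15 = 0.0341393

0.03414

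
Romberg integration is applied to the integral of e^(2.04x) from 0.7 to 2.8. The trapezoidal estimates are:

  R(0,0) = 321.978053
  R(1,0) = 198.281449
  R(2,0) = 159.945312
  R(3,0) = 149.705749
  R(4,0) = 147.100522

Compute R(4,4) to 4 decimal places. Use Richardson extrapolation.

146.2280

Richardson extrapolation on the trapezoidal column (denominator 4−1=3):
R(1,1) = (4·198.281449 − 321.978053) / 3 = 157.049248
R(2,1) = (4·159.945312 − 198.281449) / 3 = 147.166600
R(3,1) = (4·149.705749 − 159.945312) / 3 = 146.292561
R(4,1) = 147.100522 + (147.100522 − 149.705749)/3 = 146.232113
R(2,2) = 147.166600 + (147.166600 − 157.049248)/15 = 146.507757
R(3,2) = 146.292561 + (146.292561 − 147.166600)/15 = 146.234292
R(4,2) = (16·146.232113 − 146.292561) / 15 = 146.228083
R(3,3) = (64·146.234292 − 146.507757) / 63 = 146.229951
R(4,3) = 146.228083 + (146.228083 − 146.234292)/63 = 146.227984
R(4,4) = (256·146.227984 − 146.229951) / 255 = 146.227976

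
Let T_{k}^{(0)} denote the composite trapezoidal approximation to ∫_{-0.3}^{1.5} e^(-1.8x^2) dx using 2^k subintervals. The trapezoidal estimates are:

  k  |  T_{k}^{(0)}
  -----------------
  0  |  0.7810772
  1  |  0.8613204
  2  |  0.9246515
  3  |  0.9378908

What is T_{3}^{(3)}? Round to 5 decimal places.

0.94195

Richardson extrapolation on the trapezoidal column (denominator 4−1=3):
T_{1}^{(1)} = (4·0.8613204 − 0.7810772) / 3 = 0.8880681
T_{2}^{(1)} = (4·0.9246515 − 0.8613204) / 3 = 0.9457619
T_{3}^{(1)} = (4·0.9378908 − 0.9246515) / 3 = 0.9423039
T_{2}^{(2)} = 0.9457619 + (0.9457619 − 0.8880681)/15 = 0.9496082
T_{3}^{(2)} = (16·0.9423039 − 0.9457619) / 15 = 0.9420734
T_{3}^{(3)} = (64·0.9420734 − 0.9496082) / 63 = 0.9419538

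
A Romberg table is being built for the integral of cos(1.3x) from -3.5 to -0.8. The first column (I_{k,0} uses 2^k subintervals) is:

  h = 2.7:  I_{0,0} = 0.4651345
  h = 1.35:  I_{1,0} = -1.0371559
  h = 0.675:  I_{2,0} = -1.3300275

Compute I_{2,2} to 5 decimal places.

I_{1,1} = -1.0371559 + (-1.0371559 − 0.4651345)/3 = -1.5379194
I_{2,1} = -1.3300275 + (-1.3300275 − (-1.0371559))/3 = -1.4276514
I_{2,2} = (16·(-1.4276514) − (-1.5379194)) / 15 = -1.4203002

-1.42030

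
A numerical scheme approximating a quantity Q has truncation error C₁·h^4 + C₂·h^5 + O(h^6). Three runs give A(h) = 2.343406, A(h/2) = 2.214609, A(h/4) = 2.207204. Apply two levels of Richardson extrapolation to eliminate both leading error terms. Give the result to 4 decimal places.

2.2067

First eliminate the h^4 term (factor 2^4 = 16):
  B₁ = (16·2.214609 − 2.343406)/15 = 2.206023
  B₂ = (16·2.207204 − 2.214609)/15 = 2.206710
Then eliminate the h^5 term (factor 2^5 = 32):
  (32·2.206710 − 2.206023)/31 = 2.206732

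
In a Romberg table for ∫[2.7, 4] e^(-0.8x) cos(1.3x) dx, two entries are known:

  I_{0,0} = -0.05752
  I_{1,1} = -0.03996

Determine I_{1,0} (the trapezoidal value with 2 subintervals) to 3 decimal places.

From I_{1,1} = (4·I_{1,0} − I_{0,0})/3, solve for I_{1,0}:
4·I_{1,0} = 3·(-0.03996) + (-0.05752) = -0.17740
I_{1,0} = -0.04435

-0.044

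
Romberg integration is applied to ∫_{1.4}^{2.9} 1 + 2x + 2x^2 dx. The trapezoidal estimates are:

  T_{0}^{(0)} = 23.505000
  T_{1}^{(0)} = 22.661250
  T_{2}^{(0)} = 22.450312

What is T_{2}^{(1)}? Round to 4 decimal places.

22.3800

T_{2}^{(1)} = 22.450312 + (22.450312 − 22.661250)/3 = 22.379999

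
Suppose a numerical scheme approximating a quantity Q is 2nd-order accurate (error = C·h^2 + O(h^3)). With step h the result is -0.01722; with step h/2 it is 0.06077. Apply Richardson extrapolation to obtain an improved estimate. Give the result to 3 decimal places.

The leading error scales as h^2; refining by a factor of 2 reduces it by 2^2 = 4.
Extrapolated value = (4·A(h/2) − A(h)) / (4 − 1)
= (4·0.06077 − (-0.01722)) / 3
= 0.26030 / 3 = 0.08677

0.087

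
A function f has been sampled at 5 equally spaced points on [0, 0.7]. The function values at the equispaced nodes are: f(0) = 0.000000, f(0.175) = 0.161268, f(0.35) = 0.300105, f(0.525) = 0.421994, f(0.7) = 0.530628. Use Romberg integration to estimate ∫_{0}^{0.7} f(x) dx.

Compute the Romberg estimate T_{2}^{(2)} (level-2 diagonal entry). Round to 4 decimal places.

T_{0}^{(0)} (trapezoid, 1 panel, h=0.7000): 0.185720
T_{1}^{(0)} (trapezoid, 2 panels, h=0.3500): 0.197897
T_{2}^{(0)} (trapezoid, 4 panels, h=0.1750): 0.201019
T_{1}^{(1)} = 0.197897 + (0.197897 − 0.185720)/3 = 0.201956
T_{2}^{(1)} = 0.201019 + (0.201019 − 0.197897)/3 = 0.202060
T_{2}^{(2)} = 0.202060 + (0.202060 − 0.201956)/15 = 0.202067

0.2021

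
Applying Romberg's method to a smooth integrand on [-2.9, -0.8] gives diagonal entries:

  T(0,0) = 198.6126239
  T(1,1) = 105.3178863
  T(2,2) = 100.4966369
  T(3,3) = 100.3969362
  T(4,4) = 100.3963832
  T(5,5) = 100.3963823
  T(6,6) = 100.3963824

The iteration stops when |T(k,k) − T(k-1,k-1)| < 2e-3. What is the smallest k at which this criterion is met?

k = 4

|T(1,1) − T(0,0)| = 93.2947376 ≥ 2e-3
|T(2,2) − T(1,1)| = 4.8212494 ≥ 2e-3
|T(3,3) − T(2,2)| = 0.0997007 ≥ 2e-3
|T(4,4) − T(3,3)| = 0.0005530 < 2e-3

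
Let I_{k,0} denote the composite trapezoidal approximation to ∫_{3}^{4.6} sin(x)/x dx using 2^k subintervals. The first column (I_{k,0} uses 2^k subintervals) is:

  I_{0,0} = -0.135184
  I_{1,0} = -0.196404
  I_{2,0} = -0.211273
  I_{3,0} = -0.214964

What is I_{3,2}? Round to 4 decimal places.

-0.2162

Richardson extrapolation on the trapezoidal column (denominator 4−1=3):
I_{2,1} = -0.211273 + (-0.211273 − (-0.196404))/3 = -0.216229
I_{3,1} = -0.214964 + (-0.214964 − (-0.211273))/3 = -0.216194
I_{3,2} = (16·(-0.216194) − (-0.216229)) / 15 = -0.216192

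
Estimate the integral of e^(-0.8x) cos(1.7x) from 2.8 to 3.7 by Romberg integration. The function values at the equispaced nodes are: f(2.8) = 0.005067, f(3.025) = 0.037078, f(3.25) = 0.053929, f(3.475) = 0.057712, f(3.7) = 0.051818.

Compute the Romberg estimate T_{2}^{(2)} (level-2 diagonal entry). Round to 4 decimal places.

0.0408

T_{0}^{(0)} (trapezoid, 1 panel, h=0.9000): 0.025598
T_{1}^{(0)} (trapezoid, 2 panels, h=0.4500): 0.037067
T_{2}^{(0)} (trapezoid, 4 panels, h=0.2250): 0.039861
T_{1}^{(1)} = 0.037067 + (0.037067 − 0.025598)/3 = 0.040890
T_{2}^{(1)} = 0.039861 + (0.039861 − 0.037067)/3 = 0.040792
T_{2}^{(2)} = 0.040792 + (0.040792 − 0.040890)/15 = 0.040785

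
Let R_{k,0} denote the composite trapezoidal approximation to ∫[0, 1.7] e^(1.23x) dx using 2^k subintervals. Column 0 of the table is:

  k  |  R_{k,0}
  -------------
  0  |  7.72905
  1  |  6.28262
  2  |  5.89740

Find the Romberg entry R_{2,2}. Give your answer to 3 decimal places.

5.767

Richardson extrapolation on the trapezoidal column (denominator 4−1=3):
R_{1,1} = 6.28262 + (6.28262 − 7.72905)/3 = 5.80048
R_{2,1} = 5.89740 + (5.89740 − 6.28262)/3 = 5.76899
R_{2,2} = (16·5.76899 − 5.80048) / 15 = 5.76689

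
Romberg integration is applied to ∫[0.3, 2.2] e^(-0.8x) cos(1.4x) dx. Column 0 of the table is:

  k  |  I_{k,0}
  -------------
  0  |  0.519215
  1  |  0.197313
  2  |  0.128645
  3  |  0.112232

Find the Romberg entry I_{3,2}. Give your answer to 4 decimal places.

0.1068

Richardson extrapolation on the trapezoidal column (denominator 4−1=3):
I_{2,1} = (4·0.128645 − 0.197313) / 3 = 0.105756
I_{3,1} = (4·0.112232 − 0.128645) / 3 = 0.106761
I_{3,2} = 0.106761 + (0.106761 − 0.105756)/15 = 0.106828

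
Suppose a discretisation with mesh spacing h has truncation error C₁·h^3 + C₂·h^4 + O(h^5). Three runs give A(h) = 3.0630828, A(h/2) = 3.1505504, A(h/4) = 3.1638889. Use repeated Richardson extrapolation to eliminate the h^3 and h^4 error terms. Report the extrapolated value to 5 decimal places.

First eliminate the h^3 term (factor 2^3 = 8):
  B₁ = (8·3.1505504 − 3.0630828)/7 = 3.1630458
  B₂ = (8·3.1638889 − 3.1505504)/7 = 3.1657944
Then eliminate the h^4 term (factor 2^4 = 16):
  (16·3.1657944 − 3.1630458)/15 = 3.1659776

3.16598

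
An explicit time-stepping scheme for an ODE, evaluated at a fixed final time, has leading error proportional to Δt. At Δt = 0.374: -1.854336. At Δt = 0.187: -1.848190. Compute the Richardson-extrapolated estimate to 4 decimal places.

-1.8420

The leading error scales as Δt; refining by a factor of 2 reduces it by 2^1 = 2.
Extrapolated value = (2·A(Δt/2) − A(Δt)) / (2 − 1)
= (2·(-1.848190) − (-1.854336)) / 1
= -1.842044 / 1 = -1.842044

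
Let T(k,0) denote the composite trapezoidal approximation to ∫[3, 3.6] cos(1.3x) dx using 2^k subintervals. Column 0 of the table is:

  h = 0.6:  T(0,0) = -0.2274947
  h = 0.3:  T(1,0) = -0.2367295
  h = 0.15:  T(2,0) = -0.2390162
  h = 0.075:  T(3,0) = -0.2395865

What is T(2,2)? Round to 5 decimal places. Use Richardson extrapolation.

Richardson extrapolation on the trapezoidal column (denominator 4−1=3):
T(1,1) = (4·(-0.2367295) − (-0.2274947)) / 3 = -0.2398078
T(2,1) = (4·(-0.2390162) − (-0.2367295)) / 3 = -0.2397784
T(2,2) = (16·(-0.2397784) − (-0.2398078)) / 15 = -0.2397764
(Column j=1 coincides with Simpson's rule on the same nodes.)

-0.23978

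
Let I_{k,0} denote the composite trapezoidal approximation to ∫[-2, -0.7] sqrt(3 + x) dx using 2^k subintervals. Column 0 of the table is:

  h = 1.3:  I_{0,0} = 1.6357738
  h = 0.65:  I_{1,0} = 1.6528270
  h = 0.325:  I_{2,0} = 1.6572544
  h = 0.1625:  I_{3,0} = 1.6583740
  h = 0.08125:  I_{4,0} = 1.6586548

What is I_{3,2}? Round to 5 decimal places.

I_{2,1} = (4·1.6572544 − 1.6528270) / 3 = 1.6587302
I_{3,1} = 1.6583740 + (1.6583740 − 1.6572544)/3 = 1.6587472
I_{3,2} = 1.6587472 + (1.6587472 − 1.6587302)/15 = 1.6587483

1.65875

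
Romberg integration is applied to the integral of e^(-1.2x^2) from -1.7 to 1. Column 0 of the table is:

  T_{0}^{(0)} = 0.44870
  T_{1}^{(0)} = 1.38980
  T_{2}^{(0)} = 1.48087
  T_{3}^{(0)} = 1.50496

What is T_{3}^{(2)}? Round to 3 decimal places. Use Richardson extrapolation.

1.513

Richardson extrapolation on the trapezoidal column (denominator 4−1=3):
T_{2}^{(1)} = (4·1.48087 − 1.38980) / 3 = 1.51123
T_{3}^{(1)} = 1.50496 + (1.50496 − 1.48087)/3 = 1.51299
T_{3}^{(2)} = 1.51299 + (1.51299 − 1.51123)/15 = 1.51311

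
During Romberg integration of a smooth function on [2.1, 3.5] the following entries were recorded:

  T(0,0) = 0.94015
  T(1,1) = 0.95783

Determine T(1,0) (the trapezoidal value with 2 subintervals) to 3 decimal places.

0.953

From T(1,1) = (4·T(1,0) − T(0,0))/3, solve for T(1,0):
4·T(1,0) = 3·0.95783 + 0.94015 = 3.81364
T(1,0) = 0.95341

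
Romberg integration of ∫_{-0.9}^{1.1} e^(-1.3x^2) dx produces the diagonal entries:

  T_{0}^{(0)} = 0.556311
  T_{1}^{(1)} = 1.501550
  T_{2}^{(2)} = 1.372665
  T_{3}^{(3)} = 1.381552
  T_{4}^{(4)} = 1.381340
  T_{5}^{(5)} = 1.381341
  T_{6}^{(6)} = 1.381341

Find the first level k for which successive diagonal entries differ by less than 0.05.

k = 3

|T_{1}^{(1)} − T_{0}^{(0)}| = 0.945239 ≥ 0.05
|T_{2}^{(2)} − T_{1}^{(1)}| = 0.128885 ≥ 0.05
|T_{3}^{(3)} − T_{2}^{(2)}| = 0.008887 < 0.05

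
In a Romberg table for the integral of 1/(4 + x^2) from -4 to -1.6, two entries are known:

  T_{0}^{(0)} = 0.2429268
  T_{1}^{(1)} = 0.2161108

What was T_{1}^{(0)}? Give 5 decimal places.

0.22281

From T_{1}^{(1)} = (4·T_{1}^{(0)} − T_{0}^{(0)})/3, solve for T_{1}^{(0)}:
4·T_{1}^{(0)} = 3·0.2161108 + 0.2429268 = 0.8912592
T_{1}^{(0)} = 0.2228148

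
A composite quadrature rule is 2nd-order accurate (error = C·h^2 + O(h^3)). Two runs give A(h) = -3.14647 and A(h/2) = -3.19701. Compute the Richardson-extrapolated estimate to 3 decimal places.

Extrapolated value = (4·A(h/2) − A(h)) / (4 − 1)
= (4·(-3.19701) − (-3.14647)) / 3
= -9.64157 / 3 = -3.21386

-3.214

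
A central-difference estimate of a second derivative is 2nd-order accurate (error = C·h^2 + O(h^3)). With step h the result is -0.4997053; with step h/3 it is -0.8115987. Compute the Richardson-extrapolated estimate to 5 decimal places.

-0.85059

The leading error scales as h^2; refining by a factor of 3 reduces it by 3^2 = 9.
Extrapolated value = (9·A(h/3) − A(h)) / (9 − 1)
= (9·(-0.8115987) − (-0.4997053)) / 8
= -6.8046830 / 8 = -0.8505854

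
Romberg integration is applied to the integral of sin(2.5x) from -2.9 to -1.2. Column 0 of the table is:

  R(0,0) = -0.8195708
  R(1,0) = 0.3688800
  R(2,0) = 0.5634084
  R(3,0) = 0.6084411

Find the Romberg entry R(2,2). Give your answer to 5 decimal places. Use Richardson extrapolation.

0.61913

Richardson extrapolation on the trapezoidal column (denominator 4−1=3):
R(1,1) = 0.3688800 + (0.3688800 − (-0.8195708))/3 = 0.7650303
R(2,1) = 0.5634084 + (0.5634084 − 0.3688800)/3 = 0.6282512
R(2,2) = 0.6282512 + (0.6282512 − 0.7650303)/15 = 0.6191326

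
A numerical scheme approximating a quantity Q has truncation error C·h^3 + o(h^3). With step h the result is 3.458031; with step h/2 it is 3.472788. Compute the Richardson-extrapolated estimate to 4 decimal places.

The leading error scales as h^3; refining by a factor of 2 reduces it by 2^3 = 8.
Extrapolated value = (8·A(h/2) − A(h)) / (8 − 1)
= (8·3.472788 − 3.458031) / 7
= 24.324273 / 7 = 3.474896

3.4749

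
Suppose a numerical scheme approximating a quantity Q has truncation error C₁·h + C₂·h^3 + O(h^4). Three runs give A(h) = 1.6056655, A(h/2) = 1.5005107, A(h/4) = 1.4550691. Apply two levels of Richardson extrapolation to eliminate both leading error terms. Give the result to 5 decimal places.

First eliminate the h term (factor 2^1 = 2):
  B₁ = (2·1.5005107 − 1.6056655)/1 = 1.3953559
  B₂ = (2·1.4550691 − 1.5005107)/1 = 1.4096275
Then eliminate the h^3 term (factor 2^3 = 8):
  (8·1.4096275 − 1.3953559)/7 = 1.4116663

1.41167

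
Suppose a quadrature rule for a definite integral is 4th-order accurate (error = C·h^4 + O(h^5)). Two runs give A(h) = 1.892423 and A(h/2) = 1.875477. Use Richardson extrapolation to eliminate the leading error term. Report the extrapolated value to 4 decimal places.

The leading error scales as h^4; refining by a factor of 2 reduces it by 2^4 = 16.
Extrapolated value = (16·A(h/2) − A(h)) / (16 − 1)
= (16·1.875477 − 1.892423) / 15
= 28.115209 / 15 = 1.874347

1.8743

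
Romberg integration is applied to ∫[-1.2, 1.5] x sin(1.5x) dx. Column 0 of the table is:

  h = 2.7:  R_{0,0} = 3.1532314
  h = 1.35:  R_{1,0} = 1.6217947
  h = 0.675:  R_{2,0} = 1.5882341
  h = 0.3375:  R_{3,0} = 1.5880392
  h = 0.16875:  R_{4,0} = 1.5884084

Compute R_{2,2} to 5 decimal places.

1.60810

Richardson extrapolation on the trapezoidal column (denominator 4−1=3):
R_{1,1} = 1.6217947 + (1.6217947 − 3.1532314)/3 = 1.1113158
R_{2,1} = (4·1.5882341 − 1.6217947) / 3 = 1.5770472
R_{2,2} = (16·1.5770472 − 1.1113158) / 15 = 1.6080960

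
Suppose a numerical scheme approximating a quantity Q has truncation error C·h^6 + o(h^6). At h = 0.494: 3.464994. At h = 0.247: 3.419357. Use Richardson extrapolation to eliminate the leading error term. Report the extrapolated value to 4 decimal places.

Extrapolated value = (64·A(h/2) − A(h)) / (64 − 1)
= (64·3.419357 − 3.464994) / 63
= 215.373854 / 63 = 3.418633

3.4186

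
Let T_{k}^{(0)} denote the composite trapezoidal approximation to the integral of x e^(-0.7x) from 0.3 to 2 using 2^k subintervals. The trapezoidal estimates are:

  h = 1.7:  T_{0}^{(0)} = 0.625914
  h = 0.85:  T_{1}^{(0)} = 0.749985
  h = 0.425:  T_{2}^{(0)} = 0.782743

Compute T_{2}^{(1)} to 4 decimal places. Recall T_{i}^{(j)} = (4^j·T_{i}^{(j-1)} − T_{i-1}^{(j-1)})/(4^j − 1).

0.7937

Richardson extrapolation on the trapezoidal column (denominator 4−1=3):
T_{2}^{(1)} = 0.782743 + (0.782743 − 0.749985)/3 = 0.793662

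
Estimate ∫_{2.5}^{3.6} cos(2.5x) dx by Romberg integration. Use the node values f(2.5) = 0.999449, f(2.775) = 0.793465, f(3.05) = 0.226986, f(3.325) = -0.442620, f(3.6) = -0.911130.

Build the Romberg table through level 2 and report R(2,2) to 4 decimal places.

R(0,0) (trapezoid, 1 panel, h=1.1000): 0.048575
R(1,0) (trapezoid, 2 panels, h=0.5500): 0.149130
R(2,0) (trapezoid, 4 panels, h=0.2750): 0.171047
R(1,1) = 0.149130 + (0.149130 − 0.048575)/3 = 0.182648
R(2,1) = 0.171047 + (0.171047 − 0.149130)/3 = 0.178353
R(2,2) = 0.178353 + (0.178353 − 0.182648)/15 = 0.178067

0.1781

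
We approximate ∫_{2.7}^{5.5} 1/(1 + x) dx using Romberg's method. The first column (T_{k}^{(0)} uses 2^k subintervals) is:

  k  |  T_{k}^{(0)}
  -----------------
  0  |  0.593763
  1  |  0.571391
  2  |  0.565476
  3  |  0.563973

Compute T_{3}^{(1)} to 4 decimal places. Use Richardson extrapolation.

Richardson extrapolation on the trapezoidal column (denominator 4−1=3):
T_{3}^{(1)} = (4·0.563973 − 0.565476) / 3 = 0.563472
(Column j=1 coincides with Simpson's rule on the same nodes.)

0.5635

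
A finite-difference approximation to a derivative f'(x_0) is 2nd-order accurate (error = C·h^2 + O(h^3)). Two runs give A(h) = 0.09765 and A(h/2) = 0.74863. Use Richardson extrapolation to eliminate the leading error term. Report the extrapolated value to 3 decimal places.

0.966

Extrapolated value = (4·A(h/2) − A(h)) / (4 − 1)
= (4·0.74863 − 0.09765) / 3
= 2.89687 / 3 = 0.96562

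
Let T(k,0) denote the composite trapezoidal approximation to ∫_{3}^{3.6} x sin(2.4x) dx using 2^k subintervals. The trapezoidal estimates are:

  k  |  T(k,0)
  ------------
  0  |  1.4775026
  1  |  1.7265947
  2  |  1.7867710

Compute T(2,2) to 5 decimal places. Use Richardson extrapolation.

1.80664

Richardson extrapolation on the trapezoidal column (denominator 4−1=3):
T(1,1) = 1.7265947 + (1.7265947 − 1.4775026)/3 = 1.8096254
T(2,1) = 1.7867710 + (1.7867710 − 1.7265947)/3 = 1.8068298
T(2,2) = 1.8068298 + (1.8068298 − 1.8096254)/15 = 1.8066434
(Column j=1 coincides with Simpson's rule on the same nodes.)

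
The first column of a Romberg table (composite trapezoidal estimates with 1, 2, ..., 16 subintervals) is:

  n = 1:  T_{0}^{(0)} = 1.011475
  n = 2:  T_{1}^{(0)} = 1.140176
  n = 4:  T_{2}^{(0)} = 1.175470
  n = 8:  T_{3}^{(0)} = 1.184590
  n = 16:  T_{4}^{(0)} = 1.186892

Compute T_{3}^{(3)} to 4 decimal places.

T_{1}^{(1)} = (4·1.140176 − 1.011475) / 3 = 1.183076
T_{2}^{(1)} = 1.175470 + (1.175470 − 1.140176)/3 = 1.187235
T_{3}^{(1)} = (4·1.184590 − 1.175470) / 3 = 1.187630
T_{2}^{(2)} = (16·1.187235 − 1.183076) / 15 = 1.187512
T_{3}^{(2)} = (16·1.187630 − 1.187235) / 15 = 1.187656
T_{3}^{(3)} = 1.187656 + (1.187656 − 1.187512)/63 = 1.187658

1.1877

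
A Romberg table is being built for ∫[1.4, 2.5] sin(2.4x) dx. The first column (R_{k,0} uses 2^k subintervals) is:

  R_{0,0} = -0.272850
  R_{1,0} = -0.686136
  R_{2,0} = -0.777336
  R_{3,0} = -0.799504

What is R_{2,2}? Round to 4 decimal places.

Richardson extrapolation on the trapezoidal column (denominator 4−1=3):
R_{1,1} = (4·(-0.686136) − (-0.272850)) / 3 = -0.823898
R_{2,1} = -0.777336 + (-0.777336 − (-0.686136))/3 = -0.807736
R_{2,2} = (16·(-0.807736) − (-0.823898)) / 15 = -0.806659

-0.8067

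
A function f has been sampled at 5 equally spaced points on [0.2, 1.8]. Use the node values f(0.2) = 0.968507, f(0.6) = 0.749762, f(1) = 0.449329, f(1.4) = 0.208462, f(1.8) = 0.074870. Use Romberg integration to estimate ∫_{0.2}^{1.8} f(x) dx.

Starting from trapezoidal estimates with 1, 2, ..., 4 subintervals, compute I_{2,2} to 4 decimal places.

0.7708

I_{0,0} (trapezoid, 1 panel, h=1.6000): 0.834702
I_{1,0} (trapezoid, 2 panels, h=0.8000): 0.776814
I_{2,0} (trapezoid, 4 panels, h=0.4000): 0.771697
I_{1,1} = 0.776814 + (0.776814 − 0.834702)/3 = 0.757518
I_{2,1} = 0.771697 + (0.771697 − 0.776814)/3 = 0.769991
I_{2,2} = 0.769991 + (0.769991 − 0.757518)/15 = 0.770823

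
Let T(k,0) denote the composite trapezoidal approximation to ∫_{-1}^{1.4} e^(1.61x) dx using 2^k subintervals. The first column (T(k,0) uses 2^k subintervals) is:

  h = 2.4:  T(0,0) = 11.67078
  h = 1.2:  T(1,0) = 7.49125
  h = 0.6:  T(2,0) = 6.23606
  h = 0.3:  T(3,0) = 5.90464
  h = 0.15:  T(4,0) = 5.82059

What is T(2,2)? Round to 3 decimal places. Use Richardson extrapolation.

T(1,1) = (4·7.49125 − 11.67078) / 3 = 6.09807
T(2,1) = (4·6.23606 − 7.49125) / 3 = 5.81766
T(2,2) = 5.81766 + (5.81766 − 6.09807)/15 = 5.79897

5.799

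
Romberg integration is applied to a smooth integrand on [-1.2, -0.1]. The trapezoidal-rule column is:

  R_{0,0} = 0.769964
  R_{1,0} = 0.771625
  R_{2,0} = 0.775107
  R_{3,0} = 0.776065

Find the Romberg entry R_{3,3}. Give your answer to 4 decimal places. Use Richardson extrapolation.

R_{1,1} = 0.771625 + (0.771625 − 0.769964)/3 = 0.772179
R_{2,1} = 0.775107 + (0.775107 − 0.771625)/3 = 0.776268
R_{3,1} = 0.776065 + (0.776065 − 0.775107)/3 = 0.776384
R_{2,2} = 0.776268 + (0.776268 − 0.772179)/15 = 0.776541
R_{3,2} = 0.776384 + (0.776384 − 0.776268)/15 = 0.776392
R_{3,3} = 0.776392 + (0.776392 − 0.776541)/63 = 0.776390

0.7764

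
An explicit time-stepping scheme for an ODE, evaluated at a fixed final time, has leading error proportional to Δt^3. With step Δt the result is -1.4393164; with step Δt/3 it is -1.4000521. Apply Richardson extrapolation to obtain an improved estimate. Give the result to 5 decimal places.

The leading error scales as Δt^3; refining by a factor of 3 reduces it by 3^3 = 27.
Extrapolated value = (27·A(Δt/3) − A(Δt)) / (27 − 1)
= (27·(-1.4000521) − (-1.4393164)) / 26
= -36.3620903 / 26 = -1.3985419

-1.39854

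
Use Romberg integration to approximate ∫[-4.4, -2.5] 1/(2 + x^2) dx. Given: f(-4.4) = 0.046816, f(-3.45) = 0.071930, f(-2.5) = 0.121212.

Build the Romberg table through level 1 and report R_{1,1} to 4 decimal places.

0.1443

R_{0,0} (trapezoid, 1 panel, h=1.9000): 0.159627
R_{1,0} (trapezoid, 2 panels, h=0.9500): 0.148147
R_{1,1} = 0.148147 + (0.148147 − 0.159627)/3 = 0.144320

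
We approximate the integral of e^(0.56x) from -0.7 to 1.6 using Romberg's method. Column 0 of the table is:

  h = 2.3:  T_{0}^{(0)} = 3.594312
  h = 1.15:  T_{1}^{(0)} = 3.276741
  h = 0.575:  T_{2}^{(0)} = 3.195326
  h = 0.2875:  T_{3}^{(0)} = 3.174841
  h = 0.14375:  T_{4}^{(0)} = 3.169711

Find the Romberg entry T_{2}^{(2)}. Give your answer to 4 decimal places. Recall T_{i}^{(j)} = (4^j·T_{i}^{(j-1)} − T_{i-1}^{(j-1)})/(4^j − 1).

Richardson extrapolation on the trapezoidal column (denominator 4−1=3):
T_{1}^{(1)} = 3.276741 + (3.276741 − 3.594312)/3 = 3.170884
T_{2}^{(1)} = 3.195326 + (3.195326 − 3.276741)/3 = 3.168188
T_{2}^{(2)} = 3.168188 + (3.168188 − 3.170884)/15 = 3.168008

3.1680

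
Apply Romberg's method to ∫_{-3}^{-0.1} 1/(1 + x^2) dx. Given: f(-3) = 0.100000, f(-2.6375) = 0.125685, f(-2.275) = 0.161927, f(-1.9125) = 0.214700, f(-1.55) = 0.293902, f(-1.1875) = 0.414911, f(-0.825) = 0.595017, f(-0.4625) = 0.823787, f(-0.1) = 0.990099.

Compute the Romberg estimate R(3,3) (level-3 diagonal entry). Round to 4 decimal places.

1.1498

R(0,0) (trapezoid, 1 panel, h=2.9000): 1.580644
R(1,0) (trapezoid, 2 panels, h=1.4500): 1.216480
R(2,0) (trapezoid, 4 panels, h=0.7250): 1.157024
R(3,0) (trapezoid, 8 panels, h=0.3625): 1.150930
R(1,1) = 1.216480 + (1.216480 − 1.580644)/3 = 1.095092
R(2,1) = 1.157024 + (1.157024 − 1.216480)/3 = 1.137205
R(3,1) = 1.150930 + (1.150930 − 1.157024)/3 = 1.148899
R(2,2) = 1.137205 + (1.137205 − 1.095092)/15 = 1.140013
R(3,2) = 1.148899 + (1.148899 − 1.137205)/15 = 1.149679
R(3,3) = 1.149679 + (1.149679 − 1.140013)/63 = 1.149832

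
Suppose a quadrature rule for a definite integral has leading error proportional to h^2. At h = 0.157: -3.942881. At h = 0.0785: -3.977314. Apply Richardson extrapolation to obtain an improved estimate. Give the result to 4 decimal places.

The leading error scales as h^2; refining by a factor of 2 reduces it by 2^2 = 4.
Extrapolated value = (4·A(h/2) − A(h)) / (4 − 1)
= (4·(-3.977314) − (-3.942881)) / 3
= -11.966375 / 3 = -3.988792

-3.9888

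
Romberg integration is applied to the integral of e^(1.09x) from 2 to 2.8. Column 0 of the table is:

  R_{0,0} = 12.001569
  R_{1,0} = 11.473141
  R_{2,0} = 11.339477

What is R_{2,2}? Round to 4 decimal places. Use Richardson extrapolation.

11.2948

R_{1,1} = (4·11.473141 − 12.001569) / 3 = 11.296998
R_{2,1} = 11.339477 + (11.339477 − 11.473141)/3 = 11.294922
R_{2,2} = (16·11.294922 − 11.296998) / 15 = 11.294784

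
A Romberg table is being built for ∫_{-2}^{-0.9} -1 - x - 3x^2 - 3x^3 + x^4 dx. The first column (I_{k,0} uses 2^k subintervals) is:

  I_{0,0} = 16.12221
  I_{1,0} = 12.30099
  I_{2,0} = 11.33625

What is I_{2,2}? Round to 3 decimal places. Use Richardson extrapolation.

Richardson extrapolation on the trapezoidal column (denominator 4−1=3):
I_{1,1} = 12.30099 + (12.30099 − 16.12221)/3 = 11.02725
I_{2,1} = (4·11.33625 − 12.30099) / 3 = 11.01467
I_{2,2} = (16·11.01467 − 11.02725) / 15 = 11.01383

11.014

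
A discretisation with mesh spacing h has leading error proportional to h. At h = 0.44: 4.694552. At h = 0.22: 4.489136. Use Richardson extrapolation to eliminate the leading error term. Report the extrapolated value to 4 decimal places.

The leading error scales as h; refining by a factor of 2 reduces it by 2^1 = 2.
Extrapolated value = (2·A(h/2) − A(h)) / (2 − 1)
= (2·4.489136 − 4.694552) / 1
= 4.283720 / 1 = 4.283720

4.2837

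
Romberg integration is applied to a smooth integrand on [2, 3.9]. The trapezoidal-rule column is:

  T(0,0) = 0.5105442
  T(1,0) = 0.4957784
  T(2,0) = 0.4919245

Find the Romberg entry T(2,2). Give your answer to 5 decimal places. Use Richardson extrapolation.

Richardson extrapolation on the trapezoidal column (denominator 4−1=3):
T(1,1) = 0.4957784 + (0.4957784 − 0.5105442)/3 = 0.4908565
T(2,1) = 0.4919245 + (0.4919245 − 0.4957784)/3 = 0.4906399
T(2,2) = (16·0.4906399 − 0.4908565) / 15 = 0.4906255

0.49063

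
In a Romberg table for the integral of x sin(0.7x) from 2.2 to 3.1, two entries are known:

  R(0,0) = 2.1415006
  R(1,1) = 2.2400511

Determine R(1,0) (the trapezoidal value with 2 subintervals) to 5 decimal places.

From R(1,1) = (4·R(1,0) − R(0,0))/3, solve for R(1,0):
4·R(1,0) = 3·2.2400511 + 2.1415006 = 8.8616539
R(1,0) = 2.2154135

2.21541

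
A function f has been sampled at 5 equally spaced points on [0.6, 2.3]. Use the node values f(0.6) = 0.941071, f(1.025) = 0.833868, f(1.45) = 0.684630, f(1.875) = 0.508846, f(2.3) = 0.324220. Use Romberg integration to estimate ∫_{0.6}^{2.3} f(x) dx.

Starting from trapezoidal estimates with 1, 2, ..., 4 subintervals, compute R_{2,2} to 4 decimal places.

R_{0,0} (trapezoid, 1 panel, h=1.7000): 1.075497
R_{1,0} (trapezoid, 2 panels, h=0.8500): 1.119684
R_{2,0} (trapezoid, 4 panels, h=0.4250): 1.130496
R_{1,1} = 1.119684 + (1.119684 − 1.075497)/3 = 1.134413
R_{2,1} = 1.130496 + (1.130496 − 1.119684)/3 = 1.134100
R_{2,2} = 1.134100 + (1.134100 − 1.134413)/15 = 1.134079

1.1341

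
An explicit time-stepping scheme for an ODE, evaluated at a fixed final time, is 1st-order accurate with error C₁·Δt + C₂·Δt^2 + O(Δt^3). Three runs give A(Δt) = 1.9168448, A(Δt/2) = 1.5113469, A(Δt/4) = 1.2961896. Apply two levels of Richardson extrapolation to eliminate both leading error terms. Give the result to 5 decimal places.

1.07276

First eliminate the Δt term (factor 2^1 = 2):
  B₁ = (2·1.5113469 − 1.9168448)/1 = 1.1058490
  B₂ = (2·1.2961896 − 1.5113469)/1 = 1.0810323
Then eliminate the Δt^2 term (factor 2^2 = 4):
  (4·1.0810323 − 1.1058490)/3 = 1.0727601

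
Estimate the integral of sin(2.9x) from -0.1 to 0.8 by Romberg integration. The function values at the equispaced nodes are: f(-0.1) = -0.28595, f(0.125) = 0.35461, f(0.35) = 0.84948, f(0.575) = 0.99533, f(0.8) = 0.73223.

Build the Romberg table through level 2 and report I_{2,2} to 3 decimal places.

I_{0,0} (trapezoid, 1 panel, h=0.9000): 0.20083
I_{1,0} (trapezoid, 2 panels, h=0.4500): 0.48268
I_{2,0} (trapezoid, 4 panels, h=0.2250): 0.54508
I_{1,1} = 0.48268 + (0.48268 − 0.20083)/3 = 0.57663
I_{2,1} = 0.54508 + (0.54508 − 0.48268)/3 = 0.56588
I_{2,2} = 0.56588 + (0.56588 − 0.57663)/15 = 0.56516

0.565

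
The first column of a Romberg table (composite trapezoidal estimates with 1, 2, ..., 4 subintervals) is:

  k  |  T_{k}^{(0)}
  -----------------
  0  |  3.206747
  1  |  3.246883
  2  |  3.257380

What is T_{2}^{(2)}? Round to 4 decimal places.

T_{1}^{(1)} = (4·3.246883 − 3.206747) / 3 = 3.260262
T_{2}^{(1)} = 3.257380 + (3.257380 − 3.246883)/3 = 3.260879
T_{2}^{(2)} = (16·3.260879 − 3.260262) / 15 = 3.260920

3.2609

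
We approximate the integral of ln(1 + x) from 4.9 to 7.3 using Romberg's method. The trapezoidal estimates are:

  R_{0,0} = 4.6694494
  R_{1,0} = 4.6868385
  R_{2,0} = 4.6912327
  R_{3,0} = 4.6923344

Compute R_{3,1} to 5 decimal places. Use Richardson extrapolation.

4.69270

R_{3,1} = (4·4.6923344 − 4.6912327) / 3 = 4.6927016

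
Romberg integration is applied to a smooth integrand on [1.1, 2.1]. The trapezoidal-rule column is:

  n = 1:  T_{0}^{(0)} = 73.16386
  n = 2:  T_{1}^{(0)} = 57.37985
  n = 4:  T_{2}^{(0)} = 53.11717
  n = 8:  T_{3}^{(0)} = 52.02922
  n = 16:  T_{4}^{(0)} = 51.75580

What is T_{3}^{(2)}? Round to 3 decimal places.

51.665

Richardson extrapolation on the trapezoidal column (denominator 4−1=3):
T_{2}^{(1)} = 53.11717 + (53.11717 − 57.37985)/3 = 51.69628
T_{3}^{(1)} = (4·52.02922 − 53.11717) / 3 = 51.66657
T_{3}^{(2)} = 51.66657 + (51.66657 − 51.69628)/15 = 51.66459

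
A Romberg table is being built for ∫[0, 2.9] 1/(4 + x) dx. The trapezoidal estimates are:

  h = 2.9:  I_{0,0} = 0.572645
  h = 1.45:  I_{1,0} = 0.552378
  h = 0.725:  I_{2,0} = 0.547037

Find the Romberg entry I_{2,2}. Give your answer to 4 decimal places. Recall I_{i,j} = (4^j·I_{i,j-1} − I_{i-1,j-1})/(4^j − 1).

Richardson extrapolation on the trapezoidal column (denominator 4−1=3):
I_{1,1} = 0.552378 + (0.552378 − 0.572645)/3 = 0.545622
I_{2,1} = 0.547037 + (0.547037 − 0.552378)/3 = 0.545257
I_{2,2} = 0.545257 + (0.545257 − 0.545622)/15 = 0.545233
(Column j=1 coincides with Simpson's rule on the same nodes.)

0.5452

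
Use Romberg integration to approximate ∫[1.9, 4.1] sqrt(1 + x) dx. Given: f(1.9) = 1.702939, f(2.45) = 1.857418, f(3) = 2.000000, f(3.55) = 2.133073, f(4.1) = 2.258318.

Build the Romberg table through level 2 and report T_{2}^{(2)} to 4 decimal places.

4.3859

T_{0}^{(0)} (trapezoid, 1 panel, h=2.2000): 4.357383
T_{1}^{(0)} (trapezoid, 2 panels, h=1.1000): 4.378691
T_{2}^{(0)} (trapezoid, 4 panels, h=0.5500): 4.384116
T_{1}^{(1)} = 4.378691 + (4.378691 − 4.357383)/3 = 4.385794
T_{2}^{(1)} = 4.384116 + (4.384116 − 4.378691)/3 = 4.385924
T_{2}^{(2)} = 4.385924 + (4.385924 − 4.385794)/15 = 4.385933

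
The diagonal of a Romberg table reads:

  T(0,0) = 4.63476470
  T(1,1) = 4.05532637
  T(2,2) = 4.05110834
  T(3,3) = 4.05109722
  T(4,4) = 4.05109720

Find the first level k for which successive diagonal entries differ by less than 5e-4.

|T(1,1) − T(0,0)| = 0.57943833 ≥ 5e-4
|T(2,2) − T(1,1)| = 0.00421803 ≥ 5e-4
|T(3,3) − T(2,2)| = 0.00001112 < 5e-4

k = 3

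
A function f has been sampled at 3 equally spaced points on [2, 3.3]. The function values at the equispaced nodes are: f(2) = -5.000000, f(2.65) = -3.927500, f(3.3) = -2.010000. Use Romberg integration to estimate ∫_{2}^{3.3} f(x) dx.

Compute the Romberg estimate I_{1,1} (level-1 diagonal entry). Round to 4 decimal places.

I_{0,0} (trapezoid, 1 panel, h=1.3000): -4.556500
I_{1,0} (trapezoid, 2 panels, h=0.6500): -4.831125
I_{1,1} = -4.831125 + (-4.831125 − (-4.556500))/3 = -4.922667

-4.9227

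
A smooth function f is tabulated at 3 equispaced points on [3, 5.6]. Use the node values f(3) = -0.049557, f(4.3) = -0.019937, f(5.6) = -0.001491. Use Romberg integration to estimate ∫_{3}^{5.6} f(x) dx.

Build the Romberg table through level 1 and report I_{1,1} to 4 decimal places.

-0.0567

I_{0,0} (trapezoid, 1 panel, h=2.6000): -0.066362
I_{1,0} (trapezoid, 2 panels, h=1.3000): -0.059099
I_{1,1} = -0.059099 + (-0.059099 − (-0.066362))/3 = -0.056678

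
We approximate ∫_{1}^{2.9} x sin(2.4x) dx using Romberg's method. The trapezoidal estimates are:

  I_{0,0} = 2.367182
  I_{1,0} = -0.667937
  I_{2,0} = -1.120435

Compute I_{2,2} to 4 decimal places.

Richardson extrapolation on the trapezoidal column (denominator 4−1=3):
I_{1,1} = (4·(-0.667937) − 2.367182) / 3 = -1.679643
I_{2,1} = (4·(-1.120435) − (-0.667937)) / 3 = -1.271268
I_{2,2} = (16·(-1.271268) − (-1.679643)) / 15 = -1.244043

-1.2440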